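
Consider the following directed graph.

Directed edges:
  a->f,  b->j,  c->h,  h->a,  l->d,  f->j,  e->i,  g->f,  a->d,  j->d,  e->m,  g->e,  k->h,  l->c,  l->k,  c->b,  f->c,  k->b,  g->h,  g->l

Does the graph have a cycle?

Yes

DFS with white/gray/black marking, starting from l:
l gray
  k gray
    h gray
      a gray
        f gray
          c gray
            c→h: h is gray → back edge
Back edge found, so a cycle exists: h → a → f → c → h.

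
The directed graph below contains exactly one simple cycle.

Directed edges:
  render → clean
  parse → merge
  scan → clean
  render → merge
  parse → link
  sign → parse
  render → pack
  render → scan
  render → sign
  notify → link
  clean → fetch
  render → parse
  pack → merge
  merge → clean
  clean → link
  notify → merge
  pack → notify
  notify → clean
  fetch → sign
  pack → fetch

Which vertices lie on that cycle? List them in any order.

DFS with gray/black marking from sign:
sign gray
  parse gray
    link gray
    link black
    merge gray
      clean gray
        fetch gray
          fetch→sign: sign is gray → back edge
Back edge closes the cycle sign → parse → merge → clean → fetch → sign; its vertices are {sign, clean, fetch, merge, parse}.

sign, clean, fetch, merge, parse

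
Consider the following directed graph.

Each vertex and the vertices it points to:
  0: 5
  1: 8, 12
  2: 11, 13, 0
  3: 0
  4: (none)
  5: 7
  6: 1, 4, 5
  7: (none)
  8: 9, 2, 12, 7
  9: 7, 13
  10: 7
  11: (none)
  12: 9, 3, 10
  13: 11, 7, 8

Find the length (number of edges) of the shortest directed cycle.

For each vertex v, BFS finds the shortest path from v back to v.
The shortest such closed walk is 8 → 9 → 13 → 8, length 3.

3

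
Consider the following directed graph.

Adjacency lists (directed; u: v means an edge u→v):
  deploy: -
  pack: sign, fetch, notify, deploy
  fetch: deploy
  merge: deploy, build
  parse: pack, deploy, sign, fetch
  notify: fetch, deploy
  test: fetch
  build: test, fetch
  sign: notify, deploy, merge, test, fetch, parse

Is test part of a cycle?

No

test lies on a cycle iff there is a path from test back to itself.
Exploring from test, it never reaches itself; equivalently, its strongly connected component is a singleton.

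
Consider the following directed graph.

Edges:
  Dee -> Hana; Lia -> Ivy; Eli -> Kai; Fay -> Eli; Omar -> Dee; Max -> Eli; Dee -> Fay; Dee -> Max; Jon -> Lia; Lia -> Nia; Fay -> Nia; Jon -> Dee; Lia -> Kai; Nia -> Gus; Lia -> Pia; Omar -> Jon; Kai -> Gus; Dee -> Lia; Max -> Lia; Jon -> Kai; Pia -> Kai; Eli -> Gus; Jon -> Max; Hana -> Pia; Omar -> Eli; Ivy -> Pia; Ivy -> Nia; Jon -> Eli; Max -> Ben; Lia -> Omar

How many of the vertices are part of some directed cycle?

A vertex is on a directed cycle iff it belongs to a strongly connected component of size ≥ 2 (or has a self-loop).
The vertices on cycles are {Dee, Jon, Lia, Max, Omar} — 5 in total.

5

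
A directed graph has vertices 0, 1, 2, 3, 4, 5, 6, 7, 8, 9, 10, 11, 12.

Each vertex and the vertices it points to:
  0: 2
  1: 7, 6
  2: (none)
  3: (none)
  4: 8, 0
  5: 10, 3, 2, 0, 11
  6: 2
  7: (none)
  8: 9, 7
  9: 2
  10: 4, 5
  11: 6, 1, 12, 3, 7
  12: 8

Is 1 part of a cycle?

1 lies on a cycle iff there is a path from 1 back to itself.
Exploring from 1, it never reaches itself; equivalently, its strongly connected component is a singleton.

No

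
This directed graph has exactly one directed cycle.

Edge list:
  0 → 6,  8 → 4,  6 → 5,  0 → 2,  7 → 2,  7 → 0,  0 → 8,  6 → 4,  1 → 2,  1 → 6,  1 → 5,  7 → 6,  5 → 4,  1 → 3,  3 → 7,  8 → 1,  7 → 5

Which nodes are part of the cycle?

DFS with gray/black marking from 1:
1 gray
  6 gray
    5 gray
      4 gray
      4 black
    5 black
    6→4: 4 black — skip
  6 black
  3 gray
    7 gray
      2 gray
      2 black
      0 gray
        0→2: 2 black — skip
        8 gray
          8→1: 1 is gray → back edge
Back edge closes the cycle 1 → 3 → 7 → 0 → 8 → 1; its vertices are {0, 1, 3, 7, 8}.

0, 1, 3, 7, 8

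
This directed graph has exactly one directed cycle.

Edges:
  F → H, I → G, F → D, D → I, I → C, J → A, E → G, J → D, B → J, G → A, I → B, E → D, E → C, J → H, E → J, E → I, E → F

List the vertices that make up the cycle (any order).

B, D, I, J

DFS with gray/black marking from I:
I gray
  G gray
    A gray
    A black
  G black
  C gray
  C black
  B gray
    J gray
      J→A: A black — skip
      D gray
        D→I: I is gray → back edge
Back edge closes the cycle I → B → J → D → I; its vertices are {B, D, I, J}.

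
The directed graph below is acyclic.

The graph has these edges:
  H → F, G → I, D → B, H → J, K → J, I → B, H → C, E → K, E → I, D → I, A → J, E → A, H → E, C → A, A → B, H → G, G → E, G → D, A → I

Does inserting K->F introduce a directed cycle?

Adding K→F creates a cycle iff F can already reach K.
Explore from F: no path reaches K. The graph stays acyclic.

No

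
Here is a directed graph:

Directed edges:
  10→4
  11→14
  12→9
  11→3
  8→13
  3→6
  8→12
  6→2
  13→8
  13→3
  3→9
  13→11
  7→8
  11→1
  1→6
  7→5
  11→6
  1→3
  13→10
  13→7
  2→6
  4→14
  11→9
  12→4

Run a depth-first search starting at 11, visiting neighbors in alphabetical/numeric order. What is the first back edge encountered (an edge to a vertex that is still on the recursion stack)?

2→6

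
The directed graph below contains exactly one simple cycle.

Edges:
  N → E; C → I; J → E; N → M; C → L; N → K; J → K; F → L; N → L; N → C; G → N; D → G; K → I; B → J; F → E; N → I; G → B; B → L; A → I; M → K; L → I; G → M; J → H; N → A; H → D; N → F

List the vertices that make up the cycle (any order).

B, D, G, H, J

DFS with gray/black marking from D:
D gray
  G gray
    M gray
      K gray
        I gray
        I black
      K black
    M black
    N gray
      C gray
        C→I: I black — skip
        L gray
          L→I: I black — skip
        L black
      C black
      E gray
      E black
      F gray
        F→E: E black — skip
        F→L: L black — skip
      F black
      N→M: M black — skip
      N→K: K black — skip
      N→I: I black — skip
      A gray
        A→I: I black — skip
      A black
      N→L: L black — skip
    N black
    B gray
      B→L: L black — skip
      J gray
        J→E: E black — skip
        H gray
          H→D: D is gray → back edge
Back edge closes the cycle D → G → B → J → H → D; its vertices are {B, D, G, H, J}.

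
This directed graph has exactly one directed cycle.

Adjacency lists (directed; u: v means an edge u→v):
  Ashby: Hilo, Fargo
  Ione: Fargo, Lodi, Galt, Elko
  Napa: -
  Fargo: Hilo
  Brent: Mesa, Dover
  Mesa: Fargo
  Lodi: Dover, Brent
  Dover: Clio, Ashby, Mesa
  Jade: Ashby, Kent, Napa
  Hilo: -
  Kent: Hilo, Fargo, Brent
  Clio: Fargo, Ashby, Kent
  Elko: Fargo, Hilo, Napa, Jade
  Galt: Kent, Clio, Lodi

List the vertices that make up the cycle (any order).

Clio, Kent, Brent, Dover

DFS with gray/black marking from Brent:
Brent gray
  Mesa gray
    Fargo gray
      Hilo gray
      Hilo black
    Fargo black
  Mesa black
  Dover gray
    Clio gray
      Clio→Fargo: Fargo black — skip
      Ashby gray
        Ashby→Hilo: Hilo black — skip
        Ashby→Fargo: Fargo black — skip
      Ashby black
      Kent gray
        Kent→Hilo: Hilo black — skip
        Kent→Fargo: Fargo black — skip
        Kent→Brent: Brent is gray → back edge
Back edge closes the cycle Brent → Dover → Clio → Kent → Brent; its vertices are {Clio, Kent, Brent, Dover}.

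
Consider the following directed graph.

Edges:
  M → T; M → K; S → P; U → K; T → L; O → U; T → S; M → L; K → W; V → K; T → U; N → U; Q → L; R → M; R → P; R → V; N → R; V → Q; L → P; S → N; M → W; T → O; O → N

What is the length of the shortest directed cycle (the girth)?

For each vertex v, BFS finds the shortest path from v back to v.
The shortest such closed walk is N → R → M → T → O → N, length 5.

5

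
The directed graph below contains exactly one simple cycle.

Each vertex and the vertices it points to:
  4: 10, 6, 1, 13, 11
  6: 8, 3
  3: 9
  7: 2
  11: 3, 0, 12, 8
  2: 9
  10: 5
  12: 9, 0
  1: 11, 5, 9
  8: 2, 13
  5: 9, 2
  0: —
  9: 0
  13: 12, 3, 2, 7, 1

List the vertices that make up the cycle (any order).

DFS with gray/black marking from 13:
13 gray
  12 gray
    9 gray
      0 gray
      0 black
    9 black
    12→0: 0 black — skip
  12 black
  3 gray
    3→9: 9 black — skip
  3 black
  2 gray
    2→9: 9 black — skip
  2 black
  7 gray
    7→2: 2 black — skip
  7 black
  1 gray
    11 gray
      11→3: 3 black — skip
      11→0: 0 black — skip
      11→12: 12 black — skip
      8 gray
        8→2: 2 black — skip
        8→13: 13 is gray → back edge
Back edge closes the cycle 13 → 1 → 11 → 8 → 13; its vertices are {1, 8, 11, 13}.

1, 8, 11, 13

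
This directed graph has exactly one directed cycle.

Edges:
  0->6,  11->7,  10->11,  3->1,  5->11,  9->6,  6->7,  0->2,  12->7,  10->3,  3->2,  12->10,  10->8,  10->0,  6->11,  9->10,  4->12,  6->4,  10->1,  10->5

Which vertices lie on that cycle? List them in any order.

DFS with gray/black marking from 10:
10 gray
  11 gray
    7 gray
    7 black
  11 black
  8 gray
  8 black
  3 gray
    1 gray
    1 black
    2 gray
    2 black
  3 black
  0 gray
    6 gray
      6→11: 11 black — skip
      4 gray
        12 gray
          12→7: 7 black — skip
          12→10: 10 is gray → back edge
Back edge closes the cycle 10 → 0 → 6 → 4 → 12 → 10; its vertices are {0, 4, 6, 10, 12}.

0, 4, 6, 10, 12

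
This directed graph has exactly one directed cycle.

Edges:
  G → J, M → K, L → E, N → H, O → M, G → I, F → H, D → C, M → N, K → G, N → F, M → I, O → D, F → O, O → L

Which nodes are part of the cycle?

DFS with gray/black marking from O:
O gray
  D gray
    C gray
    C black
  D black
  L gray
    E gray
    E black
  L black
  M gray
    N gray
      F gray
        F→O: O is gray → back edge
Back edge closes the cycle O → M → N → F → O; its vertices are {F, M, N, O}.

F, M, N, O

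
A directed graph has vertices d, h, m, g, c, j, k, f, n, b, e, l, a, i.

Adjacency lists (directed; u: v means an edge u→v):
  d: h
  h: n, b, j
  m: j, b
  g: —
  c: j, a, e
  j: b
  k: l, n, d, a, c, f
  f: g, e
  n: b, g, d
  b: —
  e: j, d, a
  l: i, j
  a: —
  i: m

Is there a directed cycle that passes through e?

No

e lies on a cycle iff there is a path from e back to itself.
Exploring from e, it never reaches itself; equivalently, its strongly connected component is a singleton.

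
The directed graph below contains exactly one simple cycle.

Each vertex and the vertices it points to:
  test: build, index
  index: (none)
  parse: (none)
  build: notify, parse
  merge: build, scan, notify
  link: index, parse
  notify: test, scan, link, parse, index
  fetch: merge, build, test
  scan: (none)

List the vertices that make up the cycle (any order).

test, build, notify

DFS with gray/black marking from test:
test gray
  build gray
    notify gray
      notify→test: test is gray → back edge
Back edge closes the cycle test → build → notify → test; its vertices are {test, build, notify}.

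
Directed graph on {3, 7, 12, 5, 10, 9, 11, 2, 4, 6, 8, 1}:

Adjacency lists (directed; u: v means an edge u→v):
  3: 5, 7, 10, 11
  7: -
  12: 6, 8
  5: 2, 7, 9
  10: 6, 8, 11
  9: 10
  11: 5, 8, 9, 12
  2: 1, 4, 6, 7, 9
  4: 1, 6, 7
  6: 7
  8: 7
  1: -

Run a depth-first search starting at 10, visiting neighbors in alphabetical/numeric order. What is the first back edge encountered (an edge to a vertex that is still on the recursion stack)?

DFS from 10 (visiting neighbors in alphabetical/numeric order); mark gray on enter, black on exit:
10 gray
  6 gray
    7 gray
    7 black
  6 black
  8 gray
    8→7: 7 black — skip
  8 black
  11 gray
    5 gray
      2 gray
        1 gray
        1 black
        4 gray
          4→1: 1 black — skip
          4→6: 6 black — skip
          4→7: 7 black — skip
        4 black
        2→6: 6 black — skip
        2→7: 7 black — skip
        9 gray
          9→10: 10 is gray → back edge
First back edge: 9 → 10.

9→10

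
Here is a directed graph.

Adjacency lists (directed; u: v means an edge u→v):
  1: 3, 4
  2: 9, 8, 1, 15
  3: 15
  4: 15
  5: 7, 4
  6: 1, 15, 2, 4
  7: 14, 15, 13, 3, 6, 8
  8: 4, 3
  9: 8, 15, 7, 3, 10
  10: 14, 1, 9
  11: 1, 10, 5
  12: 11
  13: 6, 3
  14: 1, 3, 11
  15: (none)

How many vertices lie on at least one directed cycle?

9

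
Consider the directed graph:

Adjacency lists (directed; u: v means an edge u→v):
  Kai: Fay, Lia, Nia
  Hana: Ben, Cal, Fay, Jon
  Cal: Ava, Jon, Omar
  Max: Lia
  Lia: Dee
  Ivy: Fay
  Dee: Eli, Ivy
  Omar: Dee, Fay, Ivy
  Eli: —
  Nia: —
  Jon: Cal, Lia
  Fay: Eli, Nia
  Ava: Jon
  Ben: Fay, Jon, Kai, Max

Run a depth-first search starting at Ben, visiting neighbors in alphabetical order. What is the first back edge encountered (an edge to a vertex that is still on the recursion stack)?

Ava->Jon

DFS from Ben (visiting neighbors in alphabetical order); mark gray on enter, black on exit:
Ben gray
  Fay gray
    Eli gray
    Eli black
    Nia gray
    Nia black
  Fay black
  Jon gray
    Cal gray
      Ava gray
        Ava→Jon: Jon is gray → back edge
First back edge: Ava → Jon.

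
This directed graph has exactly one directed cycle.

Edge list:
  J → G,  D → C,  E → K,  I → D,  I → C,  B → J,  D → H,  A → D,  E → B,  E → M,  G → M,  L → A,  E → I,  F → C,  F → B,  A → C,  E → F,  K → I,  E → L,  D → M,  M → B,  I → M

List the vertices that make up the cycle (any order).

B, G, J, M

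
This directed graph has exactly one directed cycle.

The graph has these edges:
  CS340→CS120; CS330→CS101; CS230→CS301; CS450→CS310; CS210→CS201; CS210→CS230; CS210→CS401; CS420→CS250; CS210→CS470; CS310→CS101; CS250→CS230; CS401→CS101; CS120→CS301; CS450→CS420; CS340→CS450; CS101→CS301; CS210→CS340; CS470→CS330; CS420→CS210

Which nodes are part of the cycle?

DFS with gray/black marking from CS420:
CS420 gray
  CS250 gray
    CS230 gray
      CS301 gray
      CS301 black
    CS230 black
  CS250 black
  CS210 gray
    CS340 gray
      CS450 gray
        CS310 gray
          CS101 gray
            CS101→CS301: CS301 black — skip
          CS101 black
        CS310 black
        CS450→CS420: CS420 is gray → back edge
Back edge closes the cycle CS420 → CS210 → CS340 → CS450 → CS420; its vertices are {CS210, CS340, CS420, CS450}.

CS210, CS340, CS420, CS450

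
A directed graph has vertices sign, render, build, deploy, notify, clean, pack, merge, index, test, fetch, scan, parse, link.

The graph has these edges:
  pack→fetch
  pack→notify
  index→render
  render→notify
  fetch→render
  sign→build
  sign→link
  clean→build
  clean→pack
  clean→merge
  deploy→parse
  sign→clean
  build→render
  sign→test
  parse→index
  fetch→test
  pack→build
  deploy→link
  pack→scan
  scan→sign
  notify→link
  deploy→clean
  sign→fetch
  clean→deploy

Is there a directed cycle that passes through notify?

No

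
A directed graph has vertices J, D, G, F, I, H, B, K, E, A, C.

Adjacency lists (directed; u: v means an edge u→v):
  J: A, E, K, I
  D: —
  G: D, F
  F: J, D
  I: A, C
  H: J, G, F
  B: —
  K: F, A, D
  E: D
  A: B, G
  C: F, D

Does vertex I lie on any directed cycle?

Yes

I is on a cycle iff I can reach itself via ≥1 edge.
I → C → F → J → I — yes.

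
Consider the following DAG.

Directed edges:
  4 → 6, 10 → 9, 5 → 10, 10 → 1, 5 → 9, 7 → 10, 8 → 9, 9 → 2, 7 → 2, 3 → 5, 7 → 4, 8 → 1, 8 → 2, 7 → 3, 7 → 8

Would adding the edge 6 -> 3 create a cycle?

No

Adding 6→3 creates a cycle iff 3 can already reach 6.
Explore from 3: no path reaches 6. The graph stays acyclic.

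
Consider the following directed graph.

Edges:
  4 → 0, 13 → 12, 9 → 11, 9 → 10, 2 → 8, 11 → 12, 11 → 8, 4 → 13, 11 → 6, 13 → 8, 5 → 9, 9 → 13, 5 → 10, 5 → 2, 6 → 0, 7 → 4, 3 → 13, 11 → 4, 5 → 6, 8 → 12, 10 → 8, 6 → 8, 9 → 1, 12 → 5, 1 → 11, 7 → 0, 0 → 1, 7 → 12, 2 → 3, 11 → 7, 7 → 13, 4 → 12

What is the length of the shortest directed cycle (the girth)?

4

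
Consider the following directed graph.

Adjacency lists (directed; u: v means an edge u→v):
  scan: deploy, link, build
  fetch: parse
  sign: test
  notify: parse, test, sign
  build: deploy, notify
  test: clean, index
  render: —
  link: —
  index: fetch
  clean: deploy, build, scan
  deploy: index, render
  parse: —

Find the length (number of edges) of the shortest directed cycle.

4

For each vertex v, BFS finds the shortest path from v back to v.
The shortest such closed walk is clean → build → notify → test → clean, length 4.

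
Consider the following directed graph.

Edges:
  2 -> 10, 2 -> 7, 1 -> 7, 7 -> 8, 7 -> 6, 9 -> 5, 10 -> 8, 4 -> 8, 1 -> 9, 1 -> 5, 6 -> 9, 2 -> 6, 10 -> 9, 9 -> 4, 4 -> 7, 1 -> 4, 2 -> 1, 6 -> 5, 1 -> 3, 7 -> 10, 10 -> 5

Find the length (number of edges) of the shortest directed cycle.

4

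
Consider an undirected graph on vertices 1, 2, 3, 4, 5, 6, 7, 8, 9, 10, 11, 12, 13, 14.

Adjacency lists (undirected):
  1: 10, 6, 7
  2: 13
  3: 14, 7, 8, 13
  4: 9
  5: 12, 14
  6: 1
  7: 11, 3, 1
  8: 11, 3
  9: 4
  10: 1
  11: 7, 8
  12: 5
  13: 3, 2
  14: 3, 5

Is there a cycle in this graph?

Yes

DFS, tracking each vertex's parent; an edge to a visited non-parent vertex closes a cycle.
Start from 10:
visit 10 (parent –)
  visit 1 (parent 10)
    1–10: parent, skip
    visit 6 (parent 1)
      6–1: parent, skip
    visit 7 (parent 1)
      visit 11 (parent 7)
        11–7: parent, skip
        visit 8 (parent 11)
          8–11: parent, skip
          visit 3 (parent 8)
            visit 14 (parent 3)
              14–3: parent, skip
              visit 5 (parent 14)
                visit 12 (parent 5)
                  12–5: parent, skip
                5–14: parent, skip
            3–7: 7 visited and ≠ parent → cycle
Cycle: 7 – 11 – 8 – 3 – 7.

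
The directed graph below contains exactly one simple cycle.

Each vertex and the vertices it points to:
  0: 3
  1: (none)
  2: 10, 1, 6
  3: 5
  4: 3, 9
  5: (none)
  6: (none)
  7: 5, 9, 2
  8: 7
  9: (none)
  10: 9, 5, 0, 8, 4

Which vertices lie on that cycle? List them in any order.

DFS with gray/black marking from 2:
2 gray
  10 gray
    9 gray
    9 black
    5 gray
    5 black
    0 gray
      3 gray
        3→5: 5 black — skip
      3 black
    0 black
    8 gray
      7 gray
        7→5: 5 black — skip
        7→9: 9 black — skip
        7→2: 2 is gray → back edge
Back edge closes the cycle 2 → 10 → 8 → 7 → 2; its vertices are {2, 7, 8, 10}.

2, 7, 8, 10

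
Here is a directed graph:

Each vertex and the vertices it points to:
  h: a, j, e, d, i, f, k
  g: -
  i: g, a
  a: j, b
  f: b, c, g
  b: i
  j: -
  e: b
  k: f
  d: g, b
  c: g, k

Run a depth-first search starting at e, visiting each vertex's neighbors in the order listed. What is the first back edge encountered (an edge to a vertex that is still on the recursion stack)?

DFS from e (visiting each vertex's neighbors in the order listed); mark gray on enter, black on exit:
e gray
  b gray
    i gray
      g gray
      g black
      a gray
        j gray
        j black
        a→b: b is gray → back edge
First back edge: a → b.

a→b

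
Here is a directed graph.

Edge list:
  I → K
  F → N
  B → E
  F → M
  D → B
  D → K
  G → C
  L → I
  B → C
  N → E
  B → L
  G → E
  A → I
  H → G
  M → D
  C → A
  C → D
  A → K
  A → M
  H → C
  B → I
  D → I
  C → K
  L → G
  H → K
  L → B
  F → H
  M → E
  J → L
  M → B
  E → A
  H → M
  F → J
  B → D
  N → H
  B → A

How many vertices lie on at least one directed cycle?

A vertex is on a directed cycle iff it belongs to a strongly connected component of size ≥ 2 (or has a self-loop).
The vertices on cycles are {A, B, C, D, E, G, L, M} — 8 in total.

8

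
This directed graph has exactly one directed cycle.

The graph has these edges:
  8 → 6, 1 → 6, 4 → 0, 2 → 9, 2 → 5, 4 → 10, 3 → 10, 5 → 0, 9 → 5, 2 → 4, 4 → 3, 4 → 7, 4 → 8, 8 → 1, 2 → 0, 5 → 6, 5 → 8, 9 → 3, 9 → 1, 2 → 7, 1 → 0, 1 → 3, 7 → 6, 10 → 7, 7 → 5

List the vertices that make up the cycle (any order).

DFS with gray/black marking from 1:
1 gray
  6 gray
  6 black
  0 gray
  0 black
  3 gray
    10 gray
      7 gray
        5 gray
          5→6: 6 black — skip
          8 gray
            8→1: 1 is gray → back edge
Back edge closes the cycle 1 → 3 → 10 → 7 → 5 → 8 → 1; its vertices are {1, 3, 5, 7, 8, 10}.

1, 3, 5, 7, 8, 10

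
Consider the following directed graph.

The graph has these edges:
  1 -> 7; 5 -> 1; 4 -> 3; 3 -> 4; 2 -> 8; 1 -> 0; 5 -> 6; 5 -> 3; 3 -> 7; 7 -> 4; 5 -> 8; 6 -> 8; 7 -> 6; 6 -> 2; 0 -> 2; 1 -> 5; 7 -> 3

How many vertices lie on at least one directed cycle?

A vertex is on a directed cycle iff it belongs to a strongly connected component of size ≥ 2 (or has a self-loop).
The vertices on cycles are {1, 3, 4, 5, 7} — 5 in total.

5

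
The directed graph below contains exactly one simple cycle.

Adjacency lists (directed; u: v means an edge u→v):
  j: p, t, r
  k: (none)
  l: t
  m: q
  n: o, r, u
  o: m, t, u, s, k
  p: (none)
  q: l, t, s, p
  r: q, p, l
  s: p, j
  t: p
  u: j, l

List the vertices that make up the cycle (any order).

DFS with gray/black marking from s:
s gray
  p gray
  p black
  j gray
    j→p: p black — skip
    t gray
      t→p: p black — skip
    t black
    r gray
      q gray
        l gray
          l→t: t black — skip
        l black
        q→t: t black — skip
        q→s: s is gray → back edge
Back edge closes the cycle s → j → r → q → s; its vertices are {j, q, r, s}.

j, q, r, s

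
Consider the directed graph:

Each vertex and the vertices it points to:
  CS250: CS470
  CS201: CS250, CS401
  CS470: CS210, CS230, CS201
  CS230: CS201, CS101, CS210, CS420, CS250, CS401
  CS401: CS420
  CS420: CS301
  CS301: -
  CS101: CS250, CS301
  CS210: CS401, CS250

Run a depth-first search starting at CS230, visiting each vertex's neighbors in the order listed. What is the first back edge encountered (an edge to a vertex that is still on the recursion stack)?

DFS from CS230 (visiting each vertex's neighbors in the order listed); mark gray on enter, black on exit:
CS230 gray
  CS201 gray
    CS250 gray
      CS470 gray
        CS210 gray
          CS401 gray
            CS420 gray
              CS301 gray
              CS301 black
            CS420 black
          CS401 black
          CS210→CS250: CS250 is gray → back edge
First back edge: CS210 → CS250.

CS210→CS250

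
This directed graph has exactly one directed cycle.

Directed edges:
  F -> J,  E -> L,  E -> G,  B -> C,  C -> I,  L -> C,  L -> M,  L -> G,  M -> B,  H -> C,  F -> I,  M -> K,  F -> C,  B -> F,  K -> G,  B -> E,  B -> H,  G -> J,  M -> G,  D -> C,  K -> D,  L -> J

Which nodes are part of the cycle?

B, E, L, M

DFS with gray/black marking from M:
M gray
  B gray
    F gray
      I gray
      I black
      C gray
        C→I: I black — skip
      C black
      J gray
      J black
    F black
    H gray
      H→C: C black — skip
    H black
    B→C: C black — skip
    E gray
      L gray
        L→C: C black — skip
        L→M: M is gray → back edge
Back edge closes the cycle M → B → E → L → M; its vertices are {B, E, L, M}.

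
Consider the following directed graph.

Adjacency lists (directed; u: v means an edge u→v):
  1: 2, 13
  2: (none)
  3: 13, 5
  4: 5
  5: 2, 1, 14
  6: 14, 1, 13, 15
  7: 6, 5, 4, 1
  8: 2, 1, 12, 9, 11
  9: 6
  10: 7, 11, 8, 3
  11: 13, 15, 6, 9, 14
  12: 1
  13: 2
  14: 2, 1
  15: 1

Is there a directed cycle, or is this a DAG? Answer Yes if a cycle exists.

No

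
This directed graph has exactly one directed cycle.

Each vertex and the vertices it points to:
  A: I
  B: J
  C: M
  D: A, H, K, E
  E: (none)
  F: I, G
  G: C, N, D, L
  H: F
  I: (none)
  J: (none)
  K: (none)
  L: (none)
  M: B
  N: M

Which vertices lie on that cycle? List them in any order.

D, F, G, H

DFS with gray/black marking from F:
F gray
  I gray
  I black
  G gray
    C gray
      M gray
        B gray
          J gray
          J black
        B black
      M black
    C black
    N gray
      N→M: M black — skip
    N black
    D gray
      A gray
        A→I: I black — skip
      A black
      H gray
        H→F: F is gray → back edge
Back edge closes the cycle F → G → D → H → F; its vertices are {D, F, G, H}.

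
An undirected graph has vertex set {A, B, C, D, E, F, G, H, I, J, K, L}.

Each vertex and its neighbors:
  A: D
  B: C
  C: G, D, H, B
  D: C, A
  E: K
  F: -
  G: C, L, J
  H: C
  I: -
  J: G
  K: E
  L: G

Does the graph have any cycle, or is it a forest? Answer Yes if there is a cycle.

DFS, tracking each vertex's parent; an edge to a visited non-parent vertex closes a cycle.
Start from L:
visit L (parent –)
  visit G (parent L)
    visit C (parent G)
      C–G: parent, skip
      visit D (parent C)
        D–C: parent, skip
        visit A (parent D)
          A–D: parent, skip
      visit H (parent C)
        H–C: parent, skip
      visit B (parent C)
        B–C: parent, skip
    G–L: parent, skip
    visit J (parent G)
      J–G: parent, skip
visit E (parent –)
  visit K (parent E)
    K–E: parent, skip
visit F (parent –)
visit I (parent –)
No non-parent visited neighbor found — the graph is a forest.

No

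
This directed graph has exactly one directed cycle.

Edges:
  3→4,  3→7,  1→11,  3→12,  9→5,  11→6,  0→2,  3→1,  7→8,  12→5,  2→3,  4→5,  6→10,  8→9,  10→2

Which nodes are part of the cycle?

1, 2, 3, 6, 10, 11

DFS with gray/black marking from 2:
2 gray
  3 gray
    12 gray
      5 gray
      5 black
    12 black
    1 gray
      11 gray
        6 gray
          10 gray
            10→2: 2 is gray → back edge
Back edge closes the cycle 2 → 3 → 1 → 11 → 6 → 10 → 2; its vertices are {1, 2, 3, 6, 10, 11}.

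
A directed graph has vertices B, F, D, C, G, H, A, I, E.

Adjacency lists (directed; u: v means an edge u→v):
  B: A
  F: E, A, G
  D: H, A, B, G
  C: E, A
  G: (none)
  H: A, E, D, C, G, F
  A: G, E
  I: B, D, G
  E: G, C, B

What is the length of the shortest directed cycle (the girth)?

For each vertex v, BFS finds the shortest path from v back to v.
The shortest such closed walk is D → H → D, length 2.

2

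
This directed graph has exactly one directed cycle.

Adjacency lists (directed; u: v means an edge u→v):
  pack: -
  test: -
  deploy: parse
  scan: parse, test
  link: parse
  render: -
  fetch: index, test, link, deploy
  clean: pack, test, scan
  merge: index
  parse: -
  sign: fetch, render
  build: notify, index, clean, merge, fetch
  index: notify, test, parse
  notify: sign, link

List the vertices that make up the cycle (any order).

sign, fetch, index, notify

DFS with gray/black marking from notify:
notify gray
  sign gray
    fetch gray
      index gray
        index→notify: notify is gray → back edge
Back edge closes the cycle notify → sign → fetch → index → notify; its vertices are {sign, fetch, index, notify}.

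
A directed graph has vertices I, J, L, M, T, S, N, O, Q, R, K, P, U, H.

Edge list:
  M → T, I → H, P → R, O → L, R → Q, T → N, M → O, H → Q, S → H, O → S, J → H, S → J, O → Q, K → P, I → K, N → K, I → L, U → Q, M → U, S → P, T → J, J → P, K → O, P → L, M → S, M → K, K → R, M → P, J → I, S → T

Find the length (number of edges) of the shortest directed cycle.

For each vertex v, BFS finds the shortest path from v back to v.
The shortest such closed walk is S → T → N → K → O → S, length 5.

5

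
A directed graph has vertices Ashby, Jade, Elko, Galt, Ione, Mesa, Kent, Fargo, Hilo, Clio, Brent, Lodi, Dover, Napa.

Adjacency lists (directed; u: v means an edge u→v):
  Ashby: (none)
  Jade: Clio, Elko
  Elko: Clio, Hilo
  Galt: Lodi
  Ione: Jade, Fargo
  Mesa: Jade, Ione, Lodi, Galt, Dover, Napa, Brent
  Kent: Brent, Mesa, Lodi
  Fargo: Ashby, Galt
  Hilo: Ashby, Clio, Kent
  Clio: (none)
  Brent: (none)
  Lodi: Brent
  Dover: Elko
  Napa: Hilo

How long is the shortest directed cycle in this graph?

For each vertex v, BFS finds the shortest path from v back to v.
The shortest such closed walk is Kent → Mesa → Napa → Hilo → Kent, length 4.

4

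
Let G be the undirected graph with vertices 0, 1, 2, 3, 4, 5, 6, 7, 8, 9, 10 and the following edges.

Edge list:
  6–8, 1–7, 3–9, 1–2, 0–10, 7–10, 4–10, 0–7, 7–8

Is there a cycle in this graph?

DFS, tracking each vertex's parent; an edge to a visited non-parent vertex closes a cycle.
Start from 0:
visit 0 (parent –)
  visit 10 (parent 0)
    visit 7 (parent 10)
      visit 8 (parent 7)
        visit 6 (parent 8)
          6–8: parent, skip
        8–7: parent, skip
      7–10: parent, skip
      7–0: 0 visited and ≠ parent → cycle
Cycle: 0 – 10 – 7 – 0.

Yes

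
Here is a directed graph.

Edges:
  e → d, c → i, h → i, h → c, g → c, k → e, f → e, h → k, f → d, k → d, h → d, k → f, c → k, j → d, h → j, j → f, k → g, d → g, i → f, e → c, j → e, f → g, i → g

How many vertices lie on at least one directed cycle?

A vertex is on a directed cycle iff it belongs to a strongly connected component of size ≥ 2 (or has a self-loop).
The vertices on cycles are {c, d, e, f, g, i, k} — 7 in total.

7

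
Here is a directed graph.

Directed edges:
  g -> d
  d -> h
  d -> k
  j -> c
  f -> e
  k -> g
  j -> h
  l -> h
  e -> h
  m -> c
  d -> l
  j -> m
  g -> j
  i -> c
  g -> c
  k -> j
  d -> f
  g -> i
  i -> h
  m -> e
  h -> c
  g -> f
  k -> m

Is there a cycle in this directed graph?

Yes

DFS with white/gray/black marking, starting from e:
e gray
  h gray
    c gray
    c black
  h black
e black
d gray
  k gray
    m gray
      m→c: c black — skip
      m→e: e black — skip
    m black
    j gray
      j→m: m black — skip
      j→h: h black — skip
      j→c: c black — skip
    j black
    g gray
      f gray
        f→e: e black — skip
      f black
      g→c: c black — skip
      i gray
        i→h: h black — skip
        i→c: c black — skip
      i black
      g→j: j black — skip
      g→d: d is gray → back edge
Back edge found, so a cycle exists: d → k → g → d.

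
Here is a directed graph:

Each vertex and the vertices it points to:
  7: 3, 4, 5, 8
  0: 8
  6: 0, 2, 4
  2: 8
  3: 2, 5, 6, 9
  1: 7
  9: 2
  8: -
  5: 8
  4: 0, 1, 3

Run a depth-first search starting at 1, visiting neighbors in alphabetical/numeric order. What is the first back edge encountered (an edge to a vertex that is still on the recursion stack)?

DFS from 1 (visiting neighbors in alphabetical/numeric order); mark gray on enter, black on exit:
1 gray
  7 gray
    3 gray
      2 gray
        8 gray
        8 black
      2 black
      5 gray
        5→8: 8 black — skip
      5 black
      6 gray
        0 gray
          0→8: 8 black — skip
        0 black
        6→2: 2 black — skip
        4 gray
          4→0: 0 black — skip
          4→1: 1 is gray → back edge
First back edge: 4 → 1.

4→1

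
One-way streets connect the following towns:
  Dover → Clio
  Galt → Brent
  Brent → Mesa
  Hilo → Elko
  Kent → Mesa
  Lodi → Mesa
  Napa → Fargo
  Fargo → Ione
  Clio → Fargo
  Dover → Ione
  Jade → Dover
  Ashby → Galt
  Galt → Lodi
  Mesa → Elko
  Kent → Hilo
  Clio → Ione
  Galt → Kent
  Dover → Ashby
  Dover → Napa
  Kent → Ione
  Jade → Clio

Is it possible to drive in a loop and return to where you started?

DFS with white/gray/black marking, starting from Ione:
Ione gray
Ione black
Ashby gray
  Galt gray
    Brent gray
      Mesa gray
        Elko gray
        Elko black
      Mesa black
    Brent black
    Kent gray
      Hilo gray
        Hilo→Elko: Elko black — skip
      Hilo black
      Kent→Mesa: Mesa black — skip
      Kent→Ione: Ione black — skip
    Kent black
    Lodi gray
      Lodi→Mesa: Mesa black — skip
    Lodi black
  Galt black
Ashby black
Clio gray
  Clio→Ione: Ione black — skip
  Fargo gray
    Fargo→Ione: Ione black — skip
  Fargo black
Clio black
Jade gray
  Dover gray
    Dover→Clio: Clio black — skip
    Dover→Ashby: Ashby black — skip
    Napa gray
      Napa→Fargo: Fargo black — skip
    Napa black
    Dover→Ione: Ione black — skip
  Dover black
  Jade→Clio: Clio black — skip
Jade black
Every edge goes to a white or black vertex — no back edge, so the graph is acyclic.

No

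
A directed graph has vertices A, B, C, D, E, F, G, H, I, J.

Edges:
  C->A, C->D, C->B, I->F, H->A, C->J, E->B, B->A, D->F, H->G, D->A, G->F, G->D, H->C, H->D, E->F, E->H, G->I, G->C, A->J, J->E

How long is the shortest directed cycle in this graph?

For each vertex v, BFS finds the shortest path from v back to v.
The shortest such closed walk is E → B → A → J → E, length 4.

4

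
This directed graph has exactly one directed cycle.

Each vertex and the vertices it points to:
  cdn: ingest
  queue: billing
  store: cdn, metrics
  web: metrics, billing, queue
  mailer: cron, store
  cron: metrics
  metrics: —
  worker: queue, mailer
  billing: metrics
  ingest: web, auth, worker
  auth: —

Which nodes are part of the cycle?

DFS with gray/black marking from ingest:
ingest gray
  web gray
    metrics gray
    metrics black
    billing gray
      billing→metrics: metrics black — skip
    billing black
    queue gray
      queue→billing: billing black — skip
    queue black
  web black
  auth gray
  auth black
  worker gray
    worker→queue: queue black — skip
    mailer gray
      cron gray
        cron→metrics: metrics black — skip
      cron black
      store gray
        cdn gray
          cdn→ingest: ingest is gray → back edge
Back edge closes the cycle ingest → worker → mailer → store → cdn → ingest; its vertices are {cdn, store, ingest, mailer, worker}.

cdn, store, ingest, mailer, worker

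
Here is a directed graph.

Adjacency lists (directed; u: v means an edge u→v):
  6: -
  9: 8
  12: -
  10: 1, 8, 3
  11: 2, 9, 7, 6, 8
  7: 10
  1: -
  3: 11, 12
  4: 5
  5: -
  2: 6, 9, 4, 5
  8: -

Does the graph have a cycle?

Yes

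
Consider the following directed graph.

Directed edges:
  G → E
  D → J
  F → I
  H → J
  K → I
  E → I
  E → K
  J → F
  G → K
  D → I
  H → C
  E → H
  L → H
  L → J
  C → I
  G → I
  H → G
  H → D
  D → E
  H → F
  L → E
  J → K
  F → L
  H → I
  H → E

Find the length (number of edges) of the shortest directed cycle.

For each vertex v, BFS finds the shortest path from v back to v.
The shortest such closed walk is H → E → H, length 2.

2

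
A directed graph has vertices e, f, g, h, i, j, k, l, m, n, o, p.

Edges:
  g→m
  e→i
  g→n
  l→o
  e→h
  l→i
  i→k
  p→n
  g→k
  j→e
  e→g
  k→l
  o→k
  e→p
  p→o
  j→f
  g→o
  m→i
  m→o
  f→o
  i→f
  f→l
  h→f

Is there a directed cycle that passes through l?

l is on a cycle iff l can reach itself via ≥1 edge.
l → i → k → l — yes.

Yes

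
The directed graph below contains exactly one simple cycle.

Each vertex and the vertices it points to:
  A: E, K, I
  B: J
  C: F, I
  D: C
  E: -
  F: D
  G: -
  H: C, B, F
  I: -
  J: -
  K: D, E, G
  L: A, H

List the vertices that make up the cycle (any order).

DFS with gray/black marking from D:
D gray
  C gray
    F gray
      F→D: D is gray → back edge
Back edge closes the cycle D → C → F → D; its vertices are {C, D, F}.

C, D, F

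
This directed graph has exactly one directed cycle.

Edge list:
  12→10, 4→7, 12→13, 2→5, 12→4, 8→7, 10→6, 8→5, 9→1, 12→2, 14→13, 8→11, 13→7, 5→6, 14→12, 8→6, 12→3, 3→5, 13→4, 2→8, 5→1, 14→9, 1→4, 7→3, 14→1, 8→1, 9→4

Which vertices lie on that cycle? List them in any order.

1, 3, 4, 5, 7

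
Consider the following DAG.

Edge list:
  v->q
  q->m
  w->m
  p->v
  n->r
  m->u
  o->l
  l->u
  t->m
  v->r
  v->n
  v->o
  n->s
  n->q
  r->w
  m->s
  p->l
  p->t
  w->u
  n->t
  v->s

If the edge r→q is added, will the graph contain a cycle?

No

Adding r→q creates a cycle iff q can already reach r.
Explore from q: no path reaches r. The graph stays acyclic.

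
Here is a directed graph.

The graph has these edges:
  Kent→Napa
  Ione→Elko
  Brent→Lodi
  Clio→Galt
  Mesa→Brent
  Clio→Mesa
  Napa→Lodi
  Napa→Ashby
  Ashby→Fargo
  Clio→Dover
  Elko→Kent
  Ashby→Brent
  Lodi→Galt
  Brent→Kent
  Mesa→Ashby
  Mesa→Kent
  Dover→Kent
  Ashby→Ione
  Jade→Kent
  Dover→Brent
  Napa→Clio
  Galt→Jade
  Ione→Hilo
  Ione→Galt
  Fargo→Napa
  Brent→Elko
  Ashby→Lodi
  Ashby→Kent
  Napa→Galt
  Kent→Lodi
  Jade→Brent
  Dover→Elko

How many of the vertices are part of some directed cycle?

A vertex is on a directed cycle iff it belongs to a strongly connected component of size ≥ 2 (or has a self-loop).
The vertices on cycles are {Clio, Elko, Galt, Ione, Jade, Kent, Lodi, Mesa, Napa, Ashby, Brent, Dover, Fargo} — 13 in total.

13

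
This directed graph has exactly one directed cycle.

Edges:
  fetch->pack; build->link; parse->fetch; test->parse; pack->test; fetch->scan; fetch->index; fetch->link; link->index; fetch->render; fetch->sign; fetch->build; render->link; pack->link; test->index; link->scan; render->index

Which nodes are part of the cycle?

pack, test, fetch, parse

DFS with gray/black marking from parse:
parse gray
  fetch gray
    index gray
    index black
    pack gray
      test gray
        test→parse: parse is gray → back edge
Back edge closes the cycle parse → fetch → pack → test → parse; its vertices are {pack, test, fetch, parse}.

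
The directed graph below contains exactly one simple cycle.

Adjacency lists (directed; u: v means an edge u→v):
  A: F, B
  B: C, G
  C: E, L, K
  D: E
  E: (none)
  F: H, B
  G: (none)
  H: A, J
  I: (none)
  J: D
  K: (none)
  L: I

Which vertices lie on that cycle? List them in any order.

A, F, H

DFS with gray/black marking from F:
F gray
  H gray
    A gray
      A→F: F is gray → back edge
Back edge closes the cycle F → H → A → F; its vertices are {A, F, H}.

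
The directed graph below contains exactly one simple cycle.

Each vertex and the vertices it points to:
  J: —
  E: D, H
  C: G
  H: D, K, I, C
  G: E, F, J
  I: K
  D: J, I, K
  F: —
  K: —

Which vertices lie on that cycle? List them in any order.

C, E, G, H

DFS with gray/black marking from G:
G gray
  E gray
    D gray
      J gray
      J black
      I gray
        K gray
        K black
      I black
      D→K: K black — skip
    D black
    H gray
      H→D: D black — skip
      H→K: K black — skip
      H→I: I black — skip
      C gray
        C→G: G is gray → back edge
Back edge closes the cycle G → E → H → C → G; its vertices are {C, E, G, H}.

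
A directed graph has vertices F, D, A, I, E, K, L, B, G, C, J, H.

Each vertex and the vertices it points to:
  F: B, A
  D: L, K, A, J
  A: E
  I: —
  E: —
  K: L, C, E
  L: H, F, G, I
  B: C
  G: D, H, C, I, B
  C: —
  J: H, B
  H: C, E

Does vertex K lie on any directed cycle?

Yes

K is on a cycle iff K can reach itself via ≥1 edge.
K → L → G → D → K — yes.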